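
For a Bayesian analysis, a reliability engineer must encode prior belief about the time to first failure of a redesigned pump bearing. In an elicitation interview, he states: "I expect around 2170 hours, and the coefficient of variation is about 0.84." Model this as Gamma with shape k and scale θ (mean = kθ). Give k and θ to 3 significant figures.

For Gamma(k, scale θ): mean = kθ, variance = kθ², so CV = 1/√k.
CV = 0.84, hence k = 1/CV² = 1.42.
Then θ = mean/k = 2170/1.42 = 1530.

k ≈ 1.42, θ ≈ 1530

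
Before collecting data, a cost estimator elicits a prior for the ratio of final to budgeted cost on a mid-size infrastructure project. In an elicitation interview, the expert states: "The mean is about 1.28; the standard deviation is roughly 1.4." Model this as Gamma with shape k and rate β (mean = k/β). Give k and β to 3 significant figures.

k ≈ 0.836, β ≈ 0.653

For Gamma(k, rate β): mean = k/β, variance = k/β², so CV = 1/√k.
CV = SD/mean = 1.4/1.28 = 1.094, hence k = 1/CV² = 0.836.
Then β = k/mean = 0.836/1.28 = 0.653.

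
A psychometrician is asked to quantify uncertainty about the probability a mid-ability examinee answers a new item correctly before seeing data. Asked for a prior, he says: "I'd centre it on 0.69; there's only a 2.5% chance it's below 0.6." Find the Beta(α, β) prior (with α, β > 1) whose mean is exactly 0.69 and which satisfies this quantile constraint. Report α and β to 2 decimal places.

α ≈ 74.42, β ≈ 33.43

With mean 0.69 fixed, write α = 0.69s, β = 0.31s where s = α+β.
Need P(θ < 0.6) = 0.025 under Beta(0.69s, 0.31s). Normal approximation: (q−m)/√(m(1−m)/s) ≈ z_{0.025} = -1.96, so s ≈ 0.69·0.31·(-1.96)²/(0.6−0.69)² = 101.4.
At s = 101.4: P(θ<0.6) ≈ 0.029. Adjusting to match 0.025 gives s ≈ 107.85.
So α = 0.69·107.85 ≈ 74.42, β = 0.31·107.85 ≈ 33.43.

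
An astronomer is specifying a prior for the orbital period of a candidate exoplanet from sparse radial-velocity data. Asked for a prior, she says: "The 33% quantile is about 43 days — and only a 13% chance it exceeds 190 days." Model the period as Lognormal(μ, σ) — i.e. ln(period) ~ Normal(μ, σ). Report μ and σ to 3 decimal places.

μ ≈ 4.179, σ ≈ 0.949

If T ~ Lognormal(μ,σ) then ln T ~ Normal(μ,σ), so the p-quantile of ln T is μ + z_p·σ.
ln(43) = 3.761 and ln(190) = 5.247; z_{0.33} = -0.4399, z_{0.87} = 1.126.
σ = (5.247 − 3.761)/(1.126 − (-0.4399)) = 0.949.
μ = 3.761 − (-0.4399)·0.949 = 4.179.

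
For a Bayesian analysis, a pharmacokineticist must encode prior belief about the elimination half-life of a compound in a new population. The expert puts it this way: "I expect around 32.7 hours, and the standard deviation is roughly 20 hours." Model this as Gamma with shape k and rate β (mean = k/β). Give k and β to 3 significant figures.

For Gamma(k, rate β): mean = k/β, variance = k/β², so CV = 1/√k.
CV = SD/mean = 20/32.7 = 0.6116, hence k = 1/CV² = 2.67.
Then β = k/mean = 2.67/32.7 = 0.0818.

k ≈ 2.67, β ≈ 0.0818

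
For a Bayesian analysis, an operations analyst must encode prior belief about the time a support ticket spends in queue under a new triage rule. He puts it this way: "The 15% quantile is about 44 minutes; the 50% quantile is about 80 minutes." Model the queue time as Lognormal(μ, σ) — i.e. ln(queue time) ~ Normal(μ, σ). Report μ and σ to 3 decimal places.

μ ≈ 4.382, σ ≈ 0.577

If T ~ Lognormal(μ,σ) then ln T ~ Normal(μ,σ), so the p-quantile of ln T is μ + z_p·σ.
ln(44) = 3.784 and ln(80) = 4.382; z_{0.15} = -1.036, z_{0.5} = 0.
σ = (4.382 − 3.784)/(0 − (-1.036)) = 0.577.
μ = 3.784 − (-1.036)·0.577 = 4.382.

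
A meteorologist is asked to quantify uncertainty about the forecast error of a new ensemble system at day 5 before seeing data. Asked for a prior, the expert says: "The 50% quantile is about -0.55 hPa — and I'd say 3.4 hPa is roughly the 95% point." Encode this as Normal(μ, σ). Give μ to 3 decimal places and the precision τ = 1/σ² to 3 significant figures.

The p-quantile of Normal(μ,σ) is μ + z_p·σ, with z_{0.5} = 0 and z_{0.95} = 1.645.
Eliminate σ: μ = (z₂·x₁ − z₁·x₂)/(z₂ − z₁) = (1.645·-0.55 − (0)·3.4)/1.645 = -0.550.
Then σ = (x₂ − x₁)/(z₂ − z₁) = (3.4 − -0.55)/1.645 = 2.401.
Precision τ = 1/σ² = 1/2.401² = 0.173.

μ = -0.550, τ = 0.173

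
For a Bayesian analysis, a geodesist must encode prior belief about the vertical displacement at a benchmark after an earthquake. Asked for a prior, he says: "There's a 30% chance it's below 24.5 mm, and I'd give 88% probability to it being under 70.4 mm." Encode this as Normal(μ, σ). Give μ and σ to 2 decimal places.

The p-quantile of Normal(μ,σ) is μ + z_p·σ, with z_{0.3} = -0.5244 and z_{0.88} = 1.175.
Eliminate σ: μ = (z₂·x₁ − z₁·x₂)/(z₂ − z₁) = (1.175·24.5 − (-0.5244)·70.4)/1.699 = 38.66.
Then σ = (x₂ − x₁)/(z₂ − z₁) = (70.4 − 24.5)/1.699 = 27.01.

μ = 38.66, σ = 27.01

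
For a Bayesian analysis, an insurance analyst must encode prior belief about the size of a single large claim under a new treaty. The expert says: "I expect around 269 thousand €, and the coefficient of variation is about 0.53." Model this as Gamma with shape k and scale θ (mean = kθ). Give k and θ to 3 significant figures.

For Gamma(k, scale θ): mean = kθ, variance = kθ², so CV = 1/√k.
CV = 0.53, hence k = 1/CV² = 3.56.
Then θ = mean/k = 269/3.56 = 75.6.

k ≈ 3.56, θ ≈ 75.6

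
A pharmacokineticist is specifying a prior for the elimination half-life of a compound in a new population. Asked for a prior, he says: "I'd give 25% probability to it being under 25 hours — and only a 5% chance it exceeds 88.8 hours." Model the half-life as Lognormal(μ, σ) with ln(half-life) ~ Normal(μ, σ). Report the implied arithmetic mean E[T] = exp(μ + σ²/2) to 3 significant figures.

E[T] ≈ 42 hours

If T ~ Lognormal(μ,σ) then ln T ~ Normal(μ,σ), so the p-quantile of ln T is μ + z_p·σ.
ln(25) = 3.219 and ln(88.8) = 4.486; z_{0.25} = -0.6745, z_{0.95} = 1.645.
σ = (4.486 − 3.219)/(1.645 − (-0.6745)) = 0.546.
μ = 3.219 − (-0.6745)·0.546 = 3.587.
E[T] = exp(μ + σ²/2) = exp(3.587 + 0.1493) = 42 hours.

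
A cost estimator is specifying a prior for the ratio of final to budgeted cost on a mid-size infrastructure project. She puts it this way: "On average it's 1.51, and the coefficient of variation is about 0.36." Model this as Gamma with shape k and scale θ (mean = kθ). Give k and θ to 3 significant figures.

k ≈ 7.72, θ ≈ 0.196

For Gamma(k, scale θ): mean = kθ, variance = kθ², so CV = 1/√k.
CV = 0.36, hence k = 1/CV² = 7.72.
Then θ = mean/k = 1.51/7.72 = 0.196.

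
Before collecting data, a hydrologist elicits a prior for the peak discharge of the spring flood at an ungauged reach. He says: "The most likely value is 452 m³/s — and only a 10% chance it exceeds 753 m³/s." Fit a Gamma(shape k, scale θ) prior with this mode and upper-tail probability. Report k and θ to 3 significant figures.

Gamma(k,θ) with k>1 has mode (k−1)θ, so θ = 452/(k−1).
Need P(X < 753) = 0.9 with θ tied to k this way. Start at k = 2, θ = 452: P(X<753) ≈ 0.496.
Too low — raise k to concentrate. Iterating converges to k ≈ 8.25.
Then θ = 452/(8.25−1) ≈ 62.3.

k ≈ 8.25, θ ≈ 62.3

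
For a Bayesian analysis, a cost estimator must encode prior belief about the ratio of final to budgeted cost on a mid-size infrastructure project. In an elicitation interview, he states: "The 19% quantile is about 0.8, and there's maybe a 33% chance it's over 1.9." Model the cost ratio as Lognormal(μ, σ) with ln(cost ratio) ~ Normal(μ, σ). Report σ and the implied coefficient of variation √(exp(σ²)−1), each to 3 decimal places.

If T ~ Lognormal(μ,σ) then ln T ~ Normal(μ,σ), so the p-quantile of ln T is μ + z_p·σ.
ln(0.8) = -0.2231 and ln(1.9) = 0.6419; z_{0.19} = -0.8779, z_{0.67} = 0.4399.
σ = (0.6419 − -0.2231)/(0.4399 − (-0.8779)) = 0.656.
μ = -0.2231 − (-0.8779)·0.656 = 0.353.
CV = √(exp(σ²)−1) = √(exp(0.4308)−1) = 0.734.

σ ≈ 0.656, CV ≈ 0.734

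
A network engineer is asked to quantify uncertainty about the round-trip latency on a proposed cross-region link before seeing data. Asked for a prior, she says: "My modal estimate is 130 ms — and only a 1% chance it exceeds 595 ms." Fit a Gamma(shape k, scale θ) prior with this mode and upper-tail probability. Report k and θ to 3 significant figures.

Gamma(k,θ) with k>1 has mode (k−1)θ, so θ = 130/(k−1).
Need P(X < 595) = 0.99 with θ tied to k this way. Start at k = 2, θ = 130: P(X<595) ≈ 0.943.
Too low — raise k to concentrate. Iterating converges to k ≈ 2.74.
Then θ = 130/(2.74−1) ≈ 74.7.

k ≈ 2.74, θ ≈ 74.7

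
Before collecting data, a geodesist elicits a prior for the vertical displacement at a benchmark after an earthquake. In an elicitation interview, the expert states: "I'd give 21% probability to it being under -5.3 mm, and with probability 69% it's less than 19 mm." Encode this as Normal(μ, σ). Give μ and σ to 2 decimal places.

μ = 9.75, σ = 18.66

For Normal(μ,σ), the p-quantile is μ + z_p·σ. Here z_{0.21} = -0.8064, z_{0.69} = 0.4959.
So -5.3 = μ − 0.8064σ and 19 = μ + 0.4959σ.
Subtracting: σ = (19 − -5.3)/(0.4959 − (-0.8064)) = 18.66.
Then μ = -5.3 − (-0.8064)·18.66 = 9.75.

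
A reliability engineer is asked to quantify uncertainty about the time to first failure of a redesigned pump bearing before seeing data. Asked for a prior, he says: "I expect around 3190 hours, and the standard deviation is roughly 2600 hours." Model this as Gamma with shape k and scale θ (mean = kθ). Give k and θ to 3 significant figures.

For Gamma(k, scale θ): mean = kθ, variance = kθ², so CV = 1/√k.
CV = SD/mean = 2600/3190 = 0.815, hence k = 1/CV² = 1.51.
Then θ = mean/k = 3190/1.51 = 2120.

k ≈ 1.51, θ ≈ 2120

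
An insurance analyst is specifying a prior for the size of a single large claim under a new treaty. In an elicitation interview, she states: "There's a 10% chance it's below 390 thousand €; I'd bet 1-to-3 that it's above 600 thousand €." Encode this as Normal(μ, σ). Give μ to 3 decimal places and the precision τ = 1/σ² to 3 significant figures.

μ = 527.587, τ = 8.68e-05

The p-quantile of Normal(μ,σ) is μ + z_p·σ, with z_{0.1} = -1.282 and z_{0.75} = 0.6745.
Eliminate σ: μ = (z₂·x₁ − z₁·x₂)/(z₂ − z₁) = (0.6745·390 − (-1.282)·600)/1.956 = 527.587.
Then σ = (x₂ − x₁)/(z₂ − z₁) = (600 − 390)/1.956 = 107.360.
Precision τ = 1/σ² = 1/107.4² = 8.68e-05.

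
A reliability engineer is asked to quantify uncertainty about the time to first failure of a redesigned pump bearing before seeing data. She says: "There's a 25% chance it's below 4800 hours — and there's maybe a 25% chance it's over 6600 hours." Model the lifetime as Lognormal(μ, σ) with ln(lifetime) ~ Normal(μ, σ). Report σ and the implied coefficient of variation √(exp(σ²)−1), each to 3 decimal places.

If T ~ Lognormal(μ,σ) then ln T ~ Normal(μ,σ), so the p-quantile of ln T is μ + z_p·σ.
ln(4800) = 8.476 and ln(6600) = 8.795; z_{0.25} = -0.6745, z_{0.75} = 0.6745.
σ = (8.795 − 8.476)/(0.6745 − (-0.6745)) = 0.236.
μ = 8.476 − (-0.6745)·0.236 = 8.636.
CV = √(exp(σ²)−1) = √(exp(0.0557)−1) = 0.239.

σ ≈ 0.236, CV ≈ 0.239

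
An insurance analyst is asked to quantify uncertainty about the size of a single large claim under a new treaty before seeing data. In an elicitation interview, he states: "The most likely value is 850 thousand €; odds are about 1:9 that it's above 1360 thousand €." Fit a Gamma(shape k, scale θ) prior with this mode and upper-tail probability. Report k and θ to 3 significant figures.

k ≈ 9.5, θ ≈ 99.9

Gamma(k,θ) with k>1 has mode (k−1)θ, so θ = 850/(k−1).
Need P(X < 1360) = 0.9 with θ tied to k this way. Start at k = 2, θ = 850: P(X<1360) ≈ 0.475.
Too low — raise k to concentrate. Iterating converges to k ≈ 9.5.
Then θ = 850/(9.5−1) ≈ 99.9.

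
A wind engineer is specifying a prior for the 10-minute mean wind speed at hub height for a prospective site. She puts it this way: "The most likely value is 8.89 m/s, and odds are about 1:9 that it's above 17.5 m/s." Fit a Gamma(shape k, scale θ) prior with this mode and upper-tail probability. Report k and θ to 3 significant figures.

k ≈ 5.18, θ ≈ 2.13

Gamma(k,θ) with k>1 has mode (k−1)θ, so θ = 8.89/(k−1).
Need P(X < 17.5) = 0.9 with θ tied to k this way. Start at k = 2, θ = 8.89: P(X<17.5) ≈ 0.585.
Too low — raise k to concentrate. Iterating converges to k ≈ 5.18.
Then θ = 8.89/(5.18−1) ≈ 2.13.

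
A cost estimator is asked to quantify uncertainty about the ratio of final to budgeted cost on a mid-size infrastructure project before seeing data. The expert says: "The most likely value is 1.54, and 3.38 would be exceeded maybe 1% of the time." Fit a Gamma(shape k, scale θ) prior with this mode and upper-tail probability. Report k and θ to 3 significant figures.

k ≈ 8.81, θ ≈ 0.197

Gamma(k,θ) with k>1 has mode (k−1)θ, so θ = 1.54/(k−1).
Need P(X < 3.38) = 0.99 with θ tied to k this way. Start at k = 2, θ = 1.54: P(X<3.38) ≈ 0.644.
Too low — raise k to concentrate. Iterating converges to k ≈ 8.81.
Then θ = 1.54/(8.81−1) ≈ 0.197.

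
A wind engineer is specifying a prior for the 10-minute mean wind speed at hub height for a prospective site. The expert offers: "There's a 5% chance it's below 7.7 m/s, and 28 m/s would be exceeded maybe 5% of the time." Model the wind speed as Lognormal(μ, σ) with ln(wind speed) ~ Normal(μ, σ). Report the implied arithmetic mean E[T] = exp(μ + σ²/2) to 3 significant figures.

If T ~ Lognormal(μ,σ) then ln T ~ Normal(μ,σ), so the p-quantile of ln T is μ + z_p·σ.
ln(7.7) = 2.041 and ln(28) = 3.332; z_{0.05} = -1.645, z_{0.95} = 1.645.
σ = (3.332 − 2.041)/(1.645 − (-1.645)) = 0.392.
μ = 2.041 − (-1.645)·0.392 = 2.687.
E[T] = exp(μ + σ²/2) = exp(2.687 + 0.0770) = 15.9 m/s.

E[T] ≈ 15.9 m/s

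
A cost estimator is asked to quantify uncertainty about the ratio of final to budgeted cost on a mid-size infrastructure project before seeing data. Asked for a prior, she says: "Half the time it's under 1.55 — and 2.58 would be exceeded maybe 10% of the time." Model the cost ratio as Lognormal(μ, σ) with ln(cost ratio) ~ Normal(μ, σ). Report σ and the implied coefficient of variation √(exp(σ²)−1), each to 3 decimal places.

If T ~ Lognormal(μ,σ) then ln T ~ Normal(μ,σ), so the p-quantile of ln T is μ + z_p·σ.
ln(1.55) = 0.4383 and ln(2.58) = 0.9478; z_{0.5} = 0, z_{0.9} = 1.282.
σ = (0.9478 − 0.4383)/(1.282 − (0)) = 0.398.
μ = 0.4383 − (0)·0.398 = 0.438.
CV = √(exp(σ²)−1) = √(exp(0.1581)−1) = 0.414.

σ ≈ 0.398, CV ≈ 0.414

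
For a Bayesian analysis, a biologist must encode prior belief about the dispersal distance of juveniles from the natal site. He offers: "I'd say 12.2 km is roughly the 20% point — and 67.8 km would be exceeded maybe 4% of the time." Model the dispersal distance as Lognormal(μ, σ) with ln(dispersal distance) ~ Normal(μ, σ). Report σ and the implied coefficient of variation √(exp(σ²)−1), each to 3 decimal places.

σ ≈ 0.662, CV ≈ 0.741

If T ~ Lognormal(μ,σ) then ln T ~ Normal(μ,σ), so the p-quantile of ln T is μ + z_p·σ.
ln(12.2) = 2.501 and ln(67.8) = 4.217; z_{0.2} = -0.8416, z_{0.96} = 1.751.
σ = (4.217 − 2.501)/(1.751 − (-0.8416)) = 0.662.
μ = 2.501 − (-0.8416)·0.662 = 3.058.
CV = √(exp(σ²)−1) = √(exp(0.4377)−1) = 0.741.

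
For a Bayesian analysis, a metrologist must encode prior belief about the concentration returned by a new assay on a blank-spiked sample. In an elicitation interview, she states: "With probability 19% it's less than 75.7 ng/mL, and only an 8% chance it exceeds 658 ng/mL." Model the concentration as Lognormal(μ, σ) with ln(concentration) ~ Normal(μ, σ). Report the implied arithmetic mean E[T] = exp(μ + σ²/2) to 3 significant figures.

E[T] ≈ 272 ng/mL

If T ~ Lognormal(μ,σ) then ln T ~ Normal(μ,σ), so the p-quantile of ln T is μ + z_p·σ.
ln(75.7) = 4.327 and ln(658) = 6.489; z_{0.19} = -0.8779, z_{0.92} = 1.405.
σ = (6.489 − 4.327)/(1.405 − (-0.8779)) = 0.947.
μ = 4.327 − (-0.8779)·0.947 = 5.158.
E[T] = exp(μ + σ²/2) = exp(5.158 + 0.4486) = 272 ng/mL.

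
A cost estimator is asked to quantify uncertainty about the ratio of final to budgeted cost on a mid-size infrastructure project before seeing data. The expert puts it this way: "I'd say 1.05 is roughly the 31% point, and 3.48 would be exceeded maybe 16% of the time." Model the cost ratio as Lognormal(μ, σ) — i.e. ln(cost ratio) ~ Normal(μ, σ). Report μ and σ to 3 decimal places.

If T ~ Lognormal(μ,σ) then ln T ~ Normal(μ,σ), so the p-quantile of ln T is μ + z_p·σ.
ln(1.05) = 0.04879 and ln(3.48) = 1.247; z_{0.31} = -0.4959, z_{0.84} = 0.9945.
σ = (1.247 − 0.04879)/(0.9945 − (-0.4959)) = 0.804.
μ = 0.04879 − (-0.4959)·0.804 = 0.447.

μ ≈ 0.447, σ ≈ 0.804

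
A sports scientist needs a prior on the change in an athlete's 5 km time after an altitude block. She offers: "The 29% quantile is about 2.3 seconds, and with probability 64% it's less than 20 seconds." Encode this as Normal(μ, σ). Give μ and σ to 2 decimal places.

For Normal(μ,σ), the p-quantile is μ + z_p·σ. Here z_{0.29} = -0.5534, z_{0.64} = 0.3585.
So 2.3 = μ − 0.5534σ and 20 = μ + 0.3585σ.
Subtracting: σ = (20 − 2.3)/(0.3585 − (-0.5534)) = 19.41.
Then μ = 2.3 − (-0.5534)·19.41 = 13.04.

μ = 13.04, σ = 19.41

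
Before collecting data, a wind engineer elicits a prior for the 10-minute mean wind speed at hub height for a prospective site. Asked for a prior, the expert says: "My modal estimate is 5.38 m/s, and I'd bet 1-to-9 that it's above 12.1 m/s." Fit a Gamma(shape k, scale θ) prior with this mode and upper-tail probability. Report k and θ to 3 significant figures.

Gamma(k,θ) with k>1 has mode (k−1)θ, so θ = 5.38/(k−1).
Need P(X < 12.1) = 0.9 with θ tied to k this way. Start at k = 2, θ = 5.38: P(X<12.1) ≈ 0.657.
Too low — raise k to concentrate. Iterating converges to k ≈ 3.93.
Then θ = 5.38/(3.93−1) ≈ 1.84.

k ≈ 3.93, θ ≈ 1.84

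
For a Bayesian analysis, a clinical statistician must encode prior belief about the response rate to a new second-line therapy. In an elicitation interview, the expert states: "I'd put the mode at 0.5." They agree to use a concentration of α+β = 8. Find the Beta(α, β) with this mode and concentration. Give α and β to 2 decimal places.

For α,β > 1 the Beta mode is (α−1)/(α+β−2). With α+β = 8, the mode is (α−1)/6.
Set (α−1)/6 = 0.5 → α = 1 + 0.5·6 = 4.00.
β = 8 − α = 4.00.

α = 4.00, β = 4.00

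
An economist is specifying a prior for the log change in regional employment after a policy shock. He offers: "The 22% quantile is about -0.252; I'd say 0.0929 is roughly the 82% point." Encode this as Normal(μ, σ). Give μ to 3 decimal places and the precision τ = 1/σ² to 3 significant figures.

For Normal(μ,σ), the p-quantile is μ + z_p·σ. Here z_{0.22} = -0.7722, z_{0.82} = 0.9154.
So -0.252 = μ − 0.7722σ and 0.0929 = μ + 0.9154σ.
Subtracting: σ = (0.0929 − -0.252)/(0.9154 − (-0.7722)) = 0.204.
Then μ = -0.252 − (-0.7722)·0.204 = -0.094.
Precision τ = 1/σ² = 1/0.2044² = 23.9.

μ = -0.094, τ = 23.9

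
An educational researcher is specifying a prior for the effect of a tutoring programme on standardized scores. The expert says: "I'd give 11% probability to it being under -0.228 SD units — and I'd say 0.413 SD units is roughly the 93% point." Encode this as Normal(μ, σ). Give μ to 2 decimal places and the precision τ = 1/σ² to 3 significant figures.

The p-quantile of Normal(μ,σ) is μ + z_p·σ, with z_{0.11} = -1.227 and z_{0.93} = 1.476.
Eliminate σ: μ = (z₂·x₁ − z₁·x₂)/(z₂ − z₁) = (1.476·-0.228 − (-1.227)·0.413)/2.702 = 0.06.
Then σ = (x₂ − x₁)/(z₂ − z₁) = (0.413 − -0.228)/2.702 = 0.24.
Precision τ = 1/σ² = 1/0.2372² = 17.8.

μ = 0.06, τ = 17.8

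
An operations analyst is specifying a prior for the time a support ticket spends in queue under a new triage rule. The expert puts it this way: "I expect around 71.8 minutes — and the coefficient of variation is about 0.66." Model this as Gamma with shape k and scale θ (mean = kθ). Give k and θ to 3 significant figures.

For Gamma(k, scale θ): mean = kθ, variance = kθ², so CV = 1/√k.
CV = 0.66, hence k = 1/CV² = 2.3.
Then θ = mean/k = 71.8/2.3 = 31.3.

k ≈ 2.3, θ ≈ 31.3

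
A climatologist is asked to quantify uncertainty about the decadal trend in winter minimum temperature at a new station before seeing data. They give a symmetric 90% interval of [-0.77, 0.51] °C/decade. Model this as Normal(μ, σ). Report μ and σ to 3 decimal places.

A symmetric 90% interval runs μ ± z·σ with z = 1.645.
Half-width = 0.64, so σ = 0.64/1.645 = 0.389.
μ is the interval midpoint, -0.130.

μ = -0.130, σ = 0.389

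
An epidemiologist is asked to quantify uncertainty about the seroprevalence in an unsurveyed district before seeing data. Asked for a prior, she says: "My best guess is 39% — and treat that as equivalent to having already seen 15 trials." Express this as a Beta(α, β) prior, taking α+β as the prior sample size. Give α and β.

α = 5.85, β = 9.15

Under the effective-sample-size interpretation, Beta(α, β) has prior mean α/(α+β) and prior sample size α+β.
So α+β = 15 and α/(α+β) = 0.39, giving α = 0.39·15 = 5.85 and β = 15 − 5.85 = 9.15.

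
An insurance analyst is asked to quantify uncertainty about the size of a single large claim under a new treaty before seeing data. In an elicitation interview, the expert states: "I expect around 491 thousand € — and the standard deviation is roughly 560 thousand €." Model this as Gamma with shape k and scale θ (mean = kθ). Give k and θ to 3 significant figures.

For Gamma(k, scale θ): mean = kθ, variance = kθ², so CV = 1/√k.
CV = SD/mean = 560/491 = 1.141, hence k = 1/CV² = 0.769.
Then θ = mean/k = 491/0.769 = 639.

k ≈ 0.769, θ ≈ 639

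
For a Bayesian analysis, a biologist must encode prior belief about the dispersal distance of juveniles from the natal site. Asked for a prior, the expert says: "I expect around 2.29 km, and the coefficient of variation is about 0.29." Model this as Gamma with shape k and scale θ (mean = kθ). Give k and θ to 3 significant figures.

k ≈ 11.9, θ ≈ 0.193

For Gamma(k, scale θ): mean = kθ, variance = kθ², so CV = 1/√k.
CV = 0.29, hence k = 1/CV² = 11.9.
Then θ = mean/k = 2.29/11.9 = 0.193.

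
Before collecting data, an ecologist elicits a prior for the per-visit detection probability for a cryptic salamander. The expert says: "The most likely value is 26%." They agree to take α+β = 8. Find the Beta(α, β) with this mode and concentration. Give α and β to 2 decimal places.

α = 2.56, β = 5.44

For α,β > 1 the Beta mode is (α−1)/(α+β−2). With α+β = 8, the mode is (α−1)/6.
Set (α−1)/6 = 0.26 → α = 1 + 0.26·6 = 2.56.
β = 8 − α = 5.44.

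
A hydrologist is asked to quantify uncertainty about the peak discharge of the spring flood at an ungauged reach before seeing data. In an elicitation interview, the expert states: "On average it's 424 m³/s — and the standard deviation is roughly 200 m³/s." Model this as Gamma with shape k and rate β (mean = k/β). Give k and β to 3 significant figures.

k ≈ 4.49, β ≈ 0.0106

For Gamma(k, rate β): mean = k/β, variance = k/β², so CV = 1/√k.
CV = SD/mean = 200/424 = 0.4717, hence k = 1/CV² = 4.49.
Then β = k/mean = 4.49/424 = 0.0106.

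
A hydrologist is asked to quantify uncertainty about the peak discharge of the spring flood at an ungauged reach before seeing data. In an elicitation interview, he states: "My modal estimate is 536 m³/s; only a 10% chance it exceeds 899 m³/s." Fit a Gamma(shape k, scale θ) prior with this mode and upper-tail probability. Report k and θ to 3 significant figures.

Gamma(k,θ) with k>1 has mode (k−1)θ, so θ = 536/(k−1).
Need P(X < 899) = 0.9 with θ tied to k this way. Start at k = 2, θ = 536: P(X<899) ≈ 0.500.
Too low — raise k to concentrate. Iterating converges to k ≈ 8.07.
Then θ = 536/(8.07−1) ≈ 75.8.

k ≈ 8.07, θ ≈ 75.8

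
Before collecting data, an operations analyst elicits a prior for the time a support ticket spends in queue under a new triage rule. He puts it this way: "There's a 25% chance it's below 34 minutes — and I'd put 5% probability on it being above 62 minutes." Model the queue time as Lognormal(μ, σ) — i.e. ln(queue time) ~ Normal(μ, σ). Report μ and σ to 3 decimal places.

μ ≈ 3.701, σ ≈ 0.259

If T ~ Lognormal(μ,σ) then ln T ~ Normal(μ,σ), so the p-quantile of ln T is μ + z_p·σ.
ln(34) = 3.526 and ln(62) = 4.127; z_{0.25} = -0.6745, z_{0.95} = 1.645.
σ = (4.127 − 3.526)/(1.645 − (-0.6745)) = 0.259.
μ = 3.526 − (-0.6745)·0.259 = 3.701.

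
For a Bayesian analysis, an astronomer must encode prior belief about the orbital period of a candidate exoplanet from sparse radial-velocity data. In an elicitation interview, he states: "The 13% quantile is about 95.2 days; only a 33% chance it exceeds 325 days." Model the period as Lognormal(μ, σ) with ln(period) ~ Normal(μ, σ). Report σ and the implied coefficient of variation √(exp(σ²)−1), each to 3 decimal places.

σ ≈ 0.784, CV ≈ 0.921

If T ~ Lognormal(μ,σ) then ln T ~ Normal(μ,σ), so the p-quantile of ln T is μ + z_p·σ.
ln(95.2) = 4.556 and ln(325) = 5.784; z_{0.13} = -1.126, z_{0.67} = 0.4399.
σ = (5.784 − 4.556)/(0.4399 − (-1.126)) = 0.784.
μ = 4.556 − (-1.126)·0.784 = 5.439.
CV = √(exp(σ²)−1) = √(exp(0.6145)−1) = 0.921.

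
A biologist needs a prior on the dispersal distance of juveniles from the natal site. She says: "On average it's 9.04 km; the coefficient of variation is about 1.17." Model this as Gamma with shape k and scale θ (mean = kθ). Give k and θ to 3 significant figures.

For Gamma(k, scale θ): mean = kθ, variance = kθ², so CV = 1/√k.
CV = 1.17, hence k = 1/CV² = 0.731.
Then θ = mean/k = 9.04/0.731 = 12.4.

k ≈ 0.731, θ ≈ 12.4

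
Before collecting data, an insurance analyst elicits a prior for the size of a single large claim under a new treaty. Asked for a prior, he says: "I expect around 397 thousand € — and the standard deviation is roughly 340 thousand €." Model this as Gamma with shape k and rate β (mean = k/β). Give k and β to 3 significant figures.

k ≈ 1.36, β ≈ 0.00343

For Gamma(k, rate β): mean = k/β, variance = k/β², so CV = 1/√k.
CV = SD/mean = 340/397 = 0.8564, hence k = 1/CV² = 1.36.
Then β = k/mean = 1.36/397 = 0.00343.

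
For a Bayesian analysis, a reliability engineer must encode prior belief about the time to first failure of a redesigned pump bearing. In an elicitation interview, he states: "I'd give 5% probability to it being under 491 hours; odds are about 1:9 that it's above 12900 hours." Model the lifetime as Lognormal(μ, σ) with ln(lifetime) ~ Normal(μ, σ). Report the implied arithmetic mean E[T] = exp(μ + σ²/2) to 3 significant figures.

E[T] ≈ 5750 hours

If T ~ Lognormal(μ,σ) then ln T ~ Normal(μ,σ), so the p-quantile of ln T is μ + z_p·σ.
ln(491) = 6.196 and ln(12900) = 9.465; z_{0.05} = -1.645, z_{0.9} = 1.282.
σ = (9.465 − 6.196)/(1.282 − (-1.645)) = 1.117.
μ = 6.196 − (-1.645)·1.117 = 8.034.
E[T] = exp(μ + σ²/2) = exp(8.034 + 0.6237) = 5750 hours.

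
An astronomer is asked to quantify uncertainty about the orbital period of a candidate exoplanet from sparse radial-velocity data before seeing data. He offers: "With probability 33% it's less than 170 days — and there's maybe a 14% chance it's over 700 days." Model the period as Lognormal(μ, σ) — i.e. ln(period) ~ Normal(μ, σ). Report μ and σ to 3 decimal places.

If T ~ Lognormal(μ,σ) then ln T ~ Normal(μ,σ), so the p-quantile of ln T is μ + z_p·σ.
ln(170) = 5.136 and ln(700) = 6.551; z_{0.33} = -0.4399, z_{0.86} = 1.08.
σ = (6.551 − 5.136)/(1.08 − (-0.4399)) = 0.931.
μ = 5.136 − (-0.4399)·0.931 = 5.545.

μ ≈ 5.545, σ ≈ 0.931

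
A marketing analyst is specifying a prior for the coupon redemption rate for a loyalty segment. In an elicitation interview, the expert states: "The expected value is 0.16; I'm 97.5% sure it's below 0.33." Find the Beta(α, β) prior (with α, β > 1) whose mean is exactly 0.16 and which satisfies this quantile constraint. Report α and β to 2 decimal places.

With mean 0.16 fixed, write α = 0.16s, β = 0.84s where s = α+β.
Need P(θ < 0.33) = 0.975 under Beta(0.16s, 0.84s). Normal approximation: (q−m)/√(m(1−m)/s) ≈ z_{0.975} = 1.96, so s ≈ 0.16·0.84·(1.96)²/(0.33−0.16)² = 17.9.
At s = 17.9: P(θ<0.33) ≈ 0.959. Adjusting to match 0.975 gives s ≈ 23.30.
So α = 0.16·23.30 ≈ 3.73, β = 0.84·23.30 ≈ 19.57.

α ≈ 3.73, β ≈ 19.57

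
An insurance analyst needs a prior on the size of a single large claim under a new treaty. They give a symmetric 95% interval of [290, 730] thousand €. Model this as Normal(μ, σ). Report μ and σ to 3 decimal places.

μ = 510.000, σ = 112.247

A symmetric 95% interval runs μ ± z·σ with z = 1.96.
Half-width = 220, so σ = 220/1.96 = 112.247.
μ is the interval midpoint, 510.000.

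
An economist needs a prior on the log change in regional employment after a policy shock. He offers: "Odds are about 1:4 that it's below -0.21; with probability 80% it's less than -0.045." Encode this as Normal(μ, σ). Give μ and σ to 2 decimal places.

μ = -0.13, σ = 0.10

For Normal(μ,σ), the p-quantile is μ + z_p·σ. Here z_{0.2} = -0.8416, z_{0.8} = 0.8416.
So -0.21 = μ − 0.8416σ and -0.045 = μ + 0.8416σ.
Subtracting: σ = (-0.045 − -0.21)/(0.8416 − (-0.8416)) = 0.10.
Then μ = -0.21 − (-0.8416)·0.10 = -0.13.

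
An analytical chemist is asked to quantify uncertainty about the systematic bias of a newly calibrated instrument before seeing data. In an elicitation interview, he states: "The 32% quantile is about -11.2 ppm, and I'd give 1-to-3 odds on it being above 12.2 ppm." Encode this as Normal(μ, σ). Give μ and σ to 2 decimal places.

For Normal(μ,σ), the p-quantile is μ + z_p·σ. Here z_{0.32} = -0.4677, z_{0.75} = 0.6745.
So -11.2 = μ − 0.4677σ and 12.2 = μ + 0.6745σ.
Subtracting: σ = (12.2 − -11.2)/(0.6745 − (-0.4677)) = 20.49.
Then μ = -11.2 − (-0.4677)·20.49 = -1.62.

μ = -1.62, σ = 20.49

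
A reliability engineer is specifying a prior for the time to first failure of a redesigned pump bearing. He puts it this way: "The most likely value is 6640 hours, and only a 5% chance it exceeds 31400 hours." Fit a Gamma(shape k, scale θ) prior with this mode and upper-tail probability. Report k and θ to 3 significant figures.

k ≈ 2, θ ≈ 6610

Gamma(k,θ) with k>1 has mode (k−1)θ, so θ = 6640/(k−1).
Need P(X < 31400) = 0.95 with θ tied to k this way. Start at k = 2, θ = 6640: P(X<31400) ≈ 0.949.
Too low — raise k to concentrate. Iterating converges to k ≈ 2.
Then θ = 6640/(2−1) ≈ 6610.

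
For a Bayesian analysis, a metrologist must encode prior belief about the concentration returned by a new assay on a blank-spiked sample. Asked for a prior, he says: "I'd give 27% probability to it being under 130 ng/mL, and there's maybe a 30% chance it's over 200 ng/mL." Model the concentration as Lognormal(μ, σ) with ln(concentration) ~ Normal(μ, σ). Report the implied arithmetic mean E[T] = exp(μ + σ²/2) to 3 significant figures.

If T ~ Lognormal(μ,σ) then ln T ~ Normal(μ,σ), so the p-quantile of ln T is μ + z_p·σ.
ln(130) = 4.868 and ln(200) = 5.298; z_{0.27} = -0.6128, z_{0.7} = 0.5244.
σ = (5.298 − 4.868)/(0.5244 − (-0.6128)) = 0.379.
μ = 4.868 − (-0.6128)·0.379 = 5.100.
E[T] = exp(μ + σ²/2) = exp(5.100 + 0.0717) = 176 ng/mL.

E[T] ≈ 176 ng/mL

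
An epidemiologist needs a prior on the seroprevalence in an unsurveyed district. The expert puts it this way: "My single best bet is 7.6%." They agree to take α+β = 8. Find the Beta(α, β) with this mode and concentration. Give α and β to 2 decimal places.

α = 1.46, β = 6.54

For α,β > 1 the Beta mode is (α−1)/(α+β−2). With α+β = 8, the mode is (α−1)/6.
Set (α−1)/6 = 0.076 → α = 1 + 0.076·6 = 1.46.
β = 8 − α = 6.54.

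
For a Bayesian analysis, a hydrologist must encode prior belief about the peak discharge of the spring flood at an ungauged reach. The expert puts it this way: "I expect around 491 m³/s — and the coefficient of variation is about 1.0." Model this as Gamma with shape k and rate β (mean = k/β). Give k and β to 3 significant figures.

For Gamma(k, rate β): mean = k/β, variance = k/β², so CV = 1/√k.
CV = 1.0, hence k = 1/CV² = 1.
Then β = k/mean = 1/491 = 0.00204.

k ≈ 1, β ≈ 0.00204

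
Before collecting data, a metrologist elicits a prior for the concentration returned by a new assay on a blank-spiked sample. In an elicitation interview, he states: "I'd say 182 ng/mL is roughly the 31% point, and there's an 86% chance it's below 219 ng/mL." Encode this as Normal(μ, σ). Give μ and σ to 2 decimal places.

The p-quantile of Normal(μ,σ) is μ + z_p·σ, with z_{0.31} = -0.4959 and z_{0.86} = 1.08.
Eliminate σ: μ = (z₂·x₁ − z₁·x₂)/(z₂ − z₁) = (1.08·182 − (-0.4959)·219)/1.576 = 193.64.
Then σ = (x₂ − x₁)/(z₂ − z₁) = (219 − 182)/1.576 = 23.47.

μ = 193.64, σ = 23.47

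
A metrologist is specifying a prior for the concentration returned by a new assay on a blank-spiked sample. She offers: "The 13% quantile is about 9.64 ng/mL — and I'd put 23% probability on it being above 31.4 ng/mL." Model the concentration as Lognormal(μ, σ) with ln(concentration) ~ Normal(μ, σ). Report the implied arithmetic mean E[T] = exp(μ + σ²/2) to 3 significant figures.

If T ~ Lognormal(μ,σ) then ln T ~ Normal(μ,σ), so the p-quantile of ln T is μ + z_p·σ.
ln(9.64) = 2.266 and ln(31.4) = 3.447; z_{0.13} = -1.126, z_{0.77} = 0.7388.
σ = (3.447 − 2.266)/(0.7388 − (-1.126)) = 0.633.
μ = 2.266 − (-1.126)·0.633 = 2.979.
E[T] = exp(μ + σ²/2) = exp(2.979 + 0.2004) = 24 ng/mL.

E[T] ≈ 24 ng/mL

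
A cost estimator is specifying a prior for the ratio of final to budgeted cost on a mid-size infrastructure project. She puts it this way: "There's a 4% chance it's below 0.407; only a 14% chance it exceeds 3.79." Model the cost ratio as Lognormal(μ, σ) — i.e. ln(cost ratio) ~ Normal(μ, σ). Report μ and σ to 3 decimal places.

If T ~ Lognormal(μ,σ) then ln T ~ Normal(μ,σ), so the p-quantile of ln T is μ + z_p·σ.
ln(0.407) = -0.8989 and ln(3.79) = 1.332; z_{0.04} = -1.751, z_{0.86} = 1.08.
σ = (1.332 − -0.8989)/(1.08 − (-1.751)) = 0.788.
μ = -0.8989 − (-1.751)·0.788 = 0.481.

μ ≈ 0.481, σ ≈ 0.788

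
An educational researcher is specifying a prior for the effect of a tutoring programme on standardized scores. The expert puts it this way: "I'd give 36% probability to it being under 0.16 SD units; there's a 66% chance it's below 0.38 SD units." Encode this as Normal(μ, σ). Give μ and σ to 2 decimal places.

For Normal(μ,σ), the p-quantile is μ + z_p·σ. Here z_{0.36} = -0.3585, z_{0.66} = 0.4125.
So 0.16 = μ − 0.3585σ and 0.38 = μ + 0.4125σ.
Subtracting: σ = (0.38 − 0.16)/(0.4125 − (-0.3585)) = 0.29.
Then μ = 0.16 − (-0.3585)·0.29 = 0.26.

μ = 0.26, σ = 0.29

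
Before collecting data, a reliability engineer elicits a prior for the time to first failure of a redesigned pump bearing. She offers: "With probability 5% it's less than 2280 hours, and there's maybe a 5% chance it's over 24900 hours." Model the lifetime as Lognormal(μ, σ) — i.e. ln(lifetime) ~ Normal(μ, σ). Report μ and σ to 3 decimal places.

If T ~ Lognormal(μ,σ) then ln T ~ Normal(μ,σ), so the p-quantile of ln T is μ + z_p·σ.
ln(2280) = 7.732 and ln(24900) = 10.12; z_{0.05} = -1.645, z_{0.95} = 1.645.
σ = (10.12 − 7.732)/(1.645 − (-1.645)) = 0.727.
μ = 7.732 − (-1.645)·0.727 = 8.927.

μ ≈ 8.927, σ ≈ 0.727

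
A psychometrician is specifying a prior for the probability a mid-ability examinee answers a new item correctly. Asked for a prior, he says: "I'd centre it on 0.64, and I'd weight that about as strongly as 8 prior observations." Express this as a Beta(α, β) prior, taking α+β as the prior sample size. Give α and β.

Under the effective-sample-size interpretation, Beta(α, β) has prior mean α/(α+β) and prior sample size α+β.
So α+β = 8 and α/(α+β) = 0.64, giving α = 0.64·8 = 5.12 and β = 8 − 5.12 = 2.88.

α = 5.12, β = 2.88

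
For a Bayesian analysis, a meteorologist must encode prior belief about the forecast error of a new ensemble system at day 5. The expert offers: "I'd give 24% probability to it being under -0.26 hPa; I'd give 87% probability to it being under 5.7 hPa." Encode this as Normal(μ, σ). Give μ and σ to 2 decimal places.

The p-quantile of Normal(μ,σ) is μ + z_p·σ, with z_{0.24} = -0.7063 and z_{0.87} = 1.126.
Eliminate σ: μ = (z₂·x₁ − z₁·x₂)/(z₂ − z₁) = (1.126·-0.26 − (-0.7063)·5.7)/1.833 = 2.04.
Then σ = (x₂ − x₁)/(z₂ − z₁) = (5.7 − -0.26)/1.833 = 3.25.

μ = 2.04, σ = 3.25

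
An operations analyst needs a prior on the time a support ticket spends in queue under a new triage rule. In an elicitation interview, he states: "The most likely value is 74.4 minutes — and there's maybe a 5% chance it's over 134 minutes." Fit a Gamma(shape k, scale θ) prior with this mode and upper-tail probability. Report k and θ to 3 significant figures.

Gamma(k,θ) with k>1 has mode (k−1)θ, so θ = 74.4/(k−1).
Need P(X < 134) = 0.95 with θ tied to k this way. Start at k = 2, θ = 74.4: P(X<134) ≈ 0.537.
Too low — raise k to concentrate. Iterating converges to k ≈ 9.05.
Then θ = 74.4/(9.05−1) ≈ 9.24.

k ≈ 9.05, θ ≈ 9.24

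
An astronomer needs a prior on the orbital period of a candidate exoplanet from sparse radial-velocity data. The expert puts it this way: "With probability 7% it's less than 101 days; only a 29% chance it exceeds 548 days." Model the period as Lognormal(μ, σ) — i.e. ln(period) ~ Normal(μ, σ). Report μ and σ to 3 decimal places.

If T ~ Lognormal(μ,σ) then ln T ~ Normal(μ,σ), so the p-quantile of ln T is μ + z_p·σ.
ln(101) = 4.615 and ln(548) = 6.306; z_{0.07} = -1.476, z_{0.71} = 0.5534.
σ = (6.306 − 4.615)/(0.5534 − (-1.476)) = 0.833.
μ = 4.615 − (-1.476)·0.833 = 5.845.

μ ≈ 5.845, σ ≈ 0.833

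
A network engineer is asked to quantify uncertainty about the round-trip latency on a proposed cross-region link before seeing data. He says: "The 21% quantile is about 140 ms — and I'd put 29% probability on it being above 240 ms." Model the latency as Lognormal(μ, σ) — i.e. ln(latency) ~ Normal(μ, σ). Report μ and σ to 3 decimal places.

If T ~ Lognormal(μ,σ) then ln T ~ Normal(μ,σ), so the p-quantile of ln T is μ + z_p·σ.
ln(140) = 4.942 and ln(240) = 5.481; z_{0.21} = -0.8064, z_{0.71} = 0.5534.
σ = (5.481 − 4.942)/(0.5534 − (-0.8064)) = 0.396.
μ = 4.942 − (-0.8064)·0.396 = 5.261.

μ ≈ 5.261, σ ≈ 0.396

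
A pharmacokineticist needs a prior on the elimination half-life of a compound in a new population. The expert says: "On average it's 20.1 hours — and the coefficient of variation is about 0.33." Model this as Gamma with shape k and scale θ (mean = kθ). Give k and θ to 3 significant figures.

For Gamma(k, scale θ): mean = kθ, variance = kθ², so CV = 1/√k.
CV = 0.33, hence k = 1/CV² = 9.18.
Then θ = mean/k = 20.1/9.18 = 2.19.

k ≈ 9.18, θ ≈ 2.19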